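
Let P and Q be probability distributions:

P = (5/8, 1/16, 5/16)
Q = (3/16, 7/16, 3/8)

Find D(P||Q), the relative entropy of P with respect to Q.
D(P||Q) = Σ P(i) log₂(P(i)/Q(i))
  i=0: (5/8) × log₂((5/8)/(3/16)) = (5/8) × log₂(10/3) = 1.0856
  i=1: (1/16) × log₂((1/16)/(7/16)) = (1/16) × log₂(1/7) = -0.1755
  i=2: (5/16) × log₂((5/16)/(3/8)) = (5/16) × log₂(5/6) = -0.0822
D(P||Q) = 1.0856 - 0.1755 - 0.0822
  = 0.8279 bits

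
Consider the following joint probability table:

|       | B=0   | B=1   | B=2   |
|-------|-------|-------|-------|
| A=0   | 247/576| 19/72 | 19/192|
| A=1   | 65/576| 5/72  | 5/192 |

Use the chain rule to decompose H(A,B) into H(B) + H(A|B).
By the chain rule: H(A,B) = H(B) + H(A|B)

Marginal P(B) (column sums):
  P(B=0) = 247/576 + 65/576 = 13/24
  P(B=1) = 19/72 + 5/72 = 1/3
  P(B=2) = 19/192 + 5/192 = 1/8
H(B) = -[(13/24)·log₂(13/24) + (1/3)·log₂(1/3) + (1/8)·log₂(1/8)]
  = 0.4791 + 0.5283 + 0.3750
  = 1.3824 bits
H(A|B) = -Σ P(A,B)·log₂ P(A|B), where P(A|B) = P(A,B) / P(B)
  (A=0,B=0): P(A|B) = (247/576)/(13/24) = 19/24;  -(247/576)·log₂(19/24) = 0.1445
  (A=0,B=1): P(A|B) = (19/72)/(1/3) = 19/24;  -(19/72)·log₂(19/24) = 0.0889
  (A=0,B=2): P(A|B) = (19/192)/(1/8) = 19/24;  -(19/192)·log₂(19/24) = 0.0334
  (A=1,B=0): P(A|B) = (65/576)/(13/24) = 5/24;  -(65/576)·log₂(5/24) = 0.2554
  (A=1,B=1): P(A|B) = (5/72)/(1/3) = 5/24;  -(5/72)·log₂(5/24) = 0.1572
  (A=1,B=2): P(A|B) = (5/192)/(1/8) = 5/24;  -(5/192)·log₂(5/24) = 0.0589
H(A|B) = 0.1445 + 0.0889 + 0.0334 + 0.2554 + 0.1572 + 0.0589
  = 0.7383 bits

H(A,B) = H(B) + H(A|B) = 1.3824 + 0.7383 = 2.1207 bits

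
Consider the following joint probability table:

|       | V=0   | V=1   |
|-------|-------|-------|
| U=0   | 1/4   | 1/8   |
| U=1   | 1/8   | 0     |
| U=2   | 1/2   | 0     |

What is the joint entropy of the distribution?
H(U,V) = -Σ P(U,V) log₂ P(U,V), summed over the non-zero cells:
H(U,V) = -[(1/4)·log₂(1/4) + (1/8)·log₂(1/8) + (1/8)·log₂(1/8) + (1/2)·log₂(1/2)]
  = 0.5000 + 0.3750 + 0.3750 + 0.5000
  = 1.7500 bits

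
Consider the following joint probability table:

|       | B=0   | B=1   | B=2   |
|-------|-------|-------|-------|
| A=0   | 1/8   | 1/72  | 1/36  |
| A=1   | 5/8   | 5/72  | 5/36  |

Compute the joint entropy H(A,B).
H(A,B) = -Σ P(A,B) log₂ P(A,B), summed over the non-zero cells:
H(A,B) = -[(1/8)·log₂(1/8) + (1/72)·log₂(1/72) + (1/36)·log₂(1/36) + (5/8)·log₂(5/8) + (5/72)·log₂(5/72) + (5/36)·log₂(5/36)]
  = 0.3750 + 0.0857 + 0.1436 + 0.4238 + 0.2672 + 0.3956
  = 1.6909 bits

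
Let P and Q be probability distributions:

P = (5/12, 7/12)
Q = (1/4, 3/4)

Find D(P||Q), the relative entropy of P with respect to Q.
D(P||Q) = Σ P(i) log₂(P(i)/Q(i))
  i=0: (5/12) × log₂((5/12)/(1/4)) = (5/12) × log₂(5/3) = 0.3071
  i=1: (7/12) × log₂((7/12)/(3/4)) = (7/12) × log₂(7/9) = -0.2115
D(P||Q) = 0.3071 - 0.2115
  = 0.0956 bits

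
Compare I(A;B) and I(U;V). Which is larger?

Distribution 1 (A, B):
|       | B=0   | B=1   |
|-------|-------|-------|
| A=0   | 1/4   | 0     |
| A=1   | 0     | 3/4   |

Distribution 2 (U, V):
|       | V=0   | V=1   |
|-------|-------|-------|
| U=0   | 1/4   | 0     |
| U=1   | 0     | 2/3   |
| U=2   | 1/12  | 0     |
Distribution 1 (A, B):
Marginal P(A) (row sums):
  P(A=0) = 1/4 + 0 = 1/4
  P(A=1) = 0 + 3/4 = 3/4
Marginal P(B) (column sums):
  P(B=0) = 1/4 + 0 = 1/4
  P(B=1) = 0 + 3/4 = 3/4

H(A) = -[(1/4)·log₂(1/4) + (3/4)·log₂(3/4)]
  = 0.5000 + 0.3113
  = 0.8113 bits
H(B) = -[(1/4)·log₂(1/4) + (3/4)·log₂(3/4)]
  = 0.5000 + 0.3113
  = 0.8113 bits
H(A,B) = -[(1/4)·log₂(1/4) + (3/4)·log₂(3/4)]
  = 0.5000 + 0.3113
  = 0.8113 bits

I(A;B) = H(A) + H(B) - H(A,B)
  = 0.8113 + 0.8113 - 0.8113
  = 0.8113 bits

Distribution 2 (U, V):
Marginal P(U) (row sums):
  P(U=0) = 1/4 + 0 = 1/4
  P(U=1) = 0 + 2/3 = 2/3
  P(U=2) = 1/12 + 0 = 1/12
Marginal P(V) (column sums):
  P(V=0) = 1/4 + 0 + 1/12 = 1/3
  P(V=1) = 0 + 2/3 + 0 = 2/3

H(U) = -[(1/4)·log₂(1/4) + (2/3)·log₂(2/3) + (1/12)·log₂(1/12)]
  = 0.5000 + 0.3900 + 0.2987
  = 1.1887 bits
H(V) = -[(1/3)·log₂(1/3) + (2/3)·log₂(2/3)]
  = 0.5283 + 0.3900
  = 0.9183 bits
H(U,V) = -[(1/4)·log₂(1/4) + (2/3)·log₂(2/3) + (1/12)·log₂(1/12)]
  = 0.5000 + 0.3900 + 0.2987
  = 1.1887 bits

I(U;V) = H(U) + H(V) - H(U,V)
  = 1.1887 + 0.9183 - 1.1887
  = 0.9183 bits

I(U;V) = 0.9183 bits > I(A;B) = 0.8113 bits, so (U, V) has the higher mutual information (stronger dependence).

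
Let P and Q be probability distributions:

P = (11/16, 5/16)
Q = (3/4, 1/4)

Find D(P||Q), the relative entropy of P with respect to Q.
D(P||Q) = Σ P(i) log₂(P(i)/Q(i))
  i=0: (11/16) × log₂((11/16)/(3/4)) = (11/16) × log₂(11/12) = -0.0863
  i=1: (5/16) × log₂((5/16)/(1/4)) = (5/16) × log₂(5/4) = 0.1006
D(P||Q) = -0.0863 + 0.1006
  = 0.0143 bits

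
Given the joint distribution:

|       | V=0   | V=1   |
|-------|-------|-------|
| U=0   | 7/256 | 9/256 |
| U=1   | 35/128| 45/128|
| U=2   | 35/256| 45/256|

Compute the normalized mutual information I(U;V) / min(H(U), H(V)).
Marginal P(U) (row sums):
  P(U=0) = 7/256 + 9/256 = 1/16
  P(U=1) = 35/128 + 45/128 = 5/8
  P(U=2) = 35/256 + 45/256 = 5/16
Marginal P(V) (column sums):
  P(V=0) = 7/256 + 35/128 + 35/256 = 7/16
  P(V=1) = 9/256 + 45/128 + 45/256 = 9/16

H(U) = -[(1/16)·log₂(1/16) + (5/8)·log₂(5/8) + (5/16)·log₂(5/16)]
  = 0.2500 + 0.4238 + 0.5244
  = 1.1982 bits
H(V) = -[(7/16)·log₂(7/16) + (9/16)·log₂(9/16)]
  = 0.5218 + 0.4669
  = 0.9887 bits
H(U,V) = -[(7/256)·log₂(7/256) + (9/256)·log₂(9/256) + (35/128)·log₂(35/128) + (45/128)·log₂(45/128) + (35/256)·log₂(35/256) + (45/256)·log₂(45/256)]
  = 0.1420 + 0.1698 + 0.5115 + 0.5302 + 0.3925 + 0.4409
  = 2.1869 bits

I(U;V) = H(U) + H(V) - H(U,V)
  = 1.1982 + 0.9887 - 2.1869
  = 0.0000 bits

min(H(U), H(V)) = min(1.1982, 0.9887) = 0.9887 bits
Normalized MI = 0.0000 / 0.9887 = 0.0000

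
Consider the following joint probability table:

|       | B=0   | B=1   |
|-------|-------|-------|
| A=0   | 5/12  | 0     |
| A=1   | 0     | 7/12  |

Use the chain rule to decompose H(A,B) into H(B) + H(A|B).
By the chain rule: H(A,B) = H(B) + H(A|B)

Marginal P(B) (column sums):
  P(B=0) = 5/12 + 0 = 5/12
  P(B=1) = 0 + 7/12 = 7/12
H(B) = -[(5/12)·log₂(5/12) + (7/12)·log₂(7/12)]
  = 0.5263 + 0.4536
  = 0.9799 bits
H(A|B) = -Σ P(A,B)·log₂ P(A|B), where P(A|B) = P(A,B) / P(B)
  (cells with P(A,B) = 0 contribute 0)
  (A=0,B=0): P(A|B) = (5/12)/(5/12) = 1;  -(5/12)·log₂(1) = 0.0000
  (A=1,B=1): P(A|B) = (7/12)/(7/12) = 1;  -(7/12)·log₂(1) = 0.0000
H(A|B) = 0.0000 + 0.0000
  = 0.0000 bits

H(A,B) = H(B) + H(A|B) = 0.9799 + 0.0000 = 0.9799 bits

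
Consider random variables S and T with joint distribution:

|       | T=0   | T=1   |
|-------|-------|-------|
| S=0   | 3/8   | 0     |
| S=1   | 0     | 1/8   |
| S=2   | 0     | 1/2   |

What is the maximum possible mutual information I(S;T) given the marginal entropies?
The upper bound on mutual information is I(S;T) ≤ min(H(S), H(T)).

Marginal P(S) (row sums):
  P(S=0) = 3/8 + 0 = 3/8
  P(S=1) = 0 + 1/8 = 1/8
  P(S=2) = 0 + 1/2 = 1/2
Marginal P(T) (column sums):
  P(T=0) = 3/8 + 0 + 0 = 3/8
  P(T=1) = 0 + 1/8 + 1/2 = 5/8

H(S) = -[(3/8)·log₂(3/8) + (1/8)·log₂(1/8) + (1/2)·log₂(1/2)]
  = 0.5306 + 0.3750 + 0.5000
  = 1.4056 bits
H(T) = -[(3/8)·log₂(3/8) + (5/8)·log₂(5/8)]
  = 0.5306 + 0.4238
  = 0.9544 bits

Maximum possible I(S;T) = min(1.4056, 0.9544) = 0.9544 bits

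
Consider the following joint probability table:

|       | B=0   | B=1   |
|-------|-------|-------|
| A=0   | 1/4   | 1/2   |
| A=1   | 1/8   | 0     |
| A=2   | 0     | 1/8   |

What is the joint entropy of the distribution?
H(A,B) = -Σ P(A,B) log₂ P(A,B), summed over the non-zero cells:
H(A,B) = -[(1/4)·log₂(1/4) + (1/2)·log₂(1/2) + (1/8)·log₂(1/8) + (1/8)·log₂(1/8)]
  = 0.5000 + 0.5000 + 0.3750 + 0.3750
  = 1.7500 bits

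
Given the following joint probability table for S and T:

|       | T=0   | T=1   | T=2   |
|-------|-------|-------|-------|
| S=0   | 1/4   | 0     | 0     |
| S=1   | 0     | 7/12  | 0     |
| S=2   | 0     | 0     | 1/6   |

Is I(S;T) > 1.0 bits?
Marginal P(S) (row sums):
  P(S=0) = 1/4 + 0 + 0 = 1/4
  P(S=1) = 0 + 7/12 + 0 = 7/12
  P(S=2) = 0 + 0 + 1/6 = 1/6
Marginal P(T) (column sums):
  P(T=0) = 1/4 + 0 + 0 = 1/4
  P(T=1) = 0 + 7/12 + 0 = 7/12
  P(T=2) = 0 + 0 + 1/6 = 1/6

H(S) = -[(1/4)·log₂(1/4) + (7/12)·log₂(7/12) + (1/6)·log₂(1/6)]
  = 0.5000 + 0.4536 + 0.4308
  = 1.3844 bits
H(T) = -[(1/4)·log₂(1/4) + (7/12)·log₂(7/12) + (1/6)·log₂(1/6)]
  = 0.5000 + 0.4536 + 0.4308
  = 1.3844 bits
H(S,T) = -[(1/4)·log₂(1/4) + (7/12)·log₂(7/12) + (1/6)·log₂(1/6)]
  = 0.5000 + 0.4536 + 0.4308
  = 1.3844 bits

I(S;T) = H(S) + H(T) - H(S,T)
  = 1.3844 + 1.3844 - 1.3844
  = 1.3844 bits

Yes. I(S;T) = 1.3844 bits, which is > 1.0 bits.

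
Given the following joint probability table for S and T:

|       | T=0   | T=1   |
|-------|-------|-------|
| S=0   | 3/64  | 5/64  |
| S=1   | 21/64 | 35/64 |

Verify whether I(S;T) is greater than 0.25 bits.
Marginal P(S) (row sums):
  P(S=0) = 3/64 + 5/64 = 1/8
  P(S=1) = 21/64 + 35/64 = 7/8
Marginal P(T) (column sums):
  P(T=0) = 3/64 + 21/64 = 3/8
  P(T=1) = 5/64 + 35/64 = 5/8

H(S) = -[(1/8)·log₂(1/8) + (7/8)·log₂(7/8)]
  = 0.3750 + 0.1686
  = 0.5436 bits
H(T) = -[(3/8)·log₂(3/8) + (5/8)·log₂(5/8)]
  = 0.5306 + 0.4238
  = 0.9544 bits
H(S,T) = -[(3/64)·log₂(3/64) + (5/64)·log₂(5/64) + (21/64)·log₂(21/64) + (35/64)·log₂(35/64)]
  = 0.2070 + 0.2873 + 0.5275 + 0.4762
  = 1.4980 bits

I(S;T) = H(S) + H(T) - H(S,T)
  = 0.5436 + 0.9544 - 1.4980
  = 0.0000 bits

No. I(S;T) = 0.0000 bits, which is ≤ 0.25 bits.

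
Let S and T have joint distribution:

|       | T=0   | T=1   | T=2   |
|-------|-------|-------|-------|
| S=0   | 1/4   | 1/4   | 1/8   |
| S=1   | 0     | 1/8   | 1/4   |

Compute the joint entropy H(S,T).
H(S,T) = -Σ P(S,T) log₂ P(S,T), summed over the non-zero cells:
H(S,T) = -[(1/4)·log₂(1/4) + (1/4)·log₂(1/4) + (1/8)·log₂(1/8) + (1/8)·log₂(1/8) + (1/4)·log₂(1/4)]
  = 0.5000 + 0.5000 + 0.3750 + 0.3750 + 0.5000
  = 2.2500 bits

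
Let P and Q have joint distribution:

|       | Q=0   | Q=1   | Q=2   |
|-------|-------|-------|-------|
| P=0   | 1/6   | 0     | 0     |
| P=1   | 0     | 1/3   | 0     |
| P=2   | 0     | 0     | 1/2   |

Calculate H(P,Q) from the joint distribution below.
H(P,Q) = -Σ P(P,Q) log₂ P(P,Q), summed over the non-zero cells:
H(P,Q) = -[(1/6)·log₂(1/6) + (1/3)·log₂(1/3) + (1/2)·log₂(1/2)]
  = 0.4308 + 0.5283 + 0.5000
  = 1.4591 bits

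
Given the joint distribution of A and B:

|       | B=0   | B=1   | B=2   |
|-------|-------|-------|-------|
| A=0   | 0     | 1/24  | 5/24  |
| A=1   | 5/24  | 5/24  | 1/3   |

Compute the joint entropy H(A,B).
H(A,B) = -Σ P(A,B) log₂ P(A,B), summed over the non-zero cells:
H(A,B) = -[(1/24)·log₂(1/24) + (5/24)·log₂(5/24) + (5/24)·log₂(5/24) + (5/24)·log₂(5/24) + (1/3)·log₂(1/3)]
  = 0.1910 + 0.4715 + 0.4715 + 0.4715 + 0.5283
  = 2.1338 bits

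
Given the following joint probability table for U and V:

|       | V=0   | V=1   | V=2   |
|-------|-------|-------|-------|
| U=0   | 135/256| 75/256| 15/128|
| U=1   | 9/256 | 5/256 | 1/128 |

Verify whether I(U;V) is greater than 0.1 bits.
Marginal P(U) (row sums):
  P(U=0) = 135/256 + 75/256 + 15/128 = 15/16
  P(U=1) = 9/256 + 5/256 + 1/128 = 1/16
Marginal P(V) (column sums):
  P(V=0) = 135/256 + 9/256 = 9/16
  P(V=1) = 75/256 + 5/256 = 5/16
  P(V=2) = 15/128 + 1/128 = 1/8

H(U) = -[(15/16)·log₂(15/16) + (1/16)·log₂(1/16)]
  = 0.0873 + 0.2500
  = 0.3373 bits
H(V) = -[(9/16)·log₂(9/16) + (5/16)·log₂(5/16) + (1/8)·log₂(1/8)]
  = 0.4669 + 0.5244 + 0.3750
  = 1.3663 bits
H(U,V) = -[(135/256)·log₂(135/256) + (75/256)·log₂(75/256) + (15/128)·log₂(15/128) + (9/256)·log₂(9/256) + (5/256)·log₂(5/256) + (1/128)·log₂(1/128)]
  = 0.4868 + 0.5189 + 0.3625 + 0.1698 + 0.1109 + 0.0547
  = 1.7036 bits

I(U;V) = H(U) + H(V) - H(U,V)
  = 0.3373 + 1.3663 - 1.7036
  = 0.0000 bits

No. I(U;V) = 0.0000 bits, which is ≤ 0.1 bits.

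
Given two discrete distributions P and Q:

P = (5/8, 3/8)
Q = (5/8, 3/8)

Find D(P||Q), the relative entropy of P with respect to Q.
D(P||Q) = Σ P(i) log₂(P(i)/Q(i))
  i=0: (5/8) × log₂((5/8)/(5/8)) = (5/8) × log₂(1) = 0.0000
  i=1: (3/8) × log₂((3/8)/(3/8)) = (3/8) × log₂(1) = 0.0000
D(P||Q) = 0.0000 + 0.0000
  = 0.0000 bits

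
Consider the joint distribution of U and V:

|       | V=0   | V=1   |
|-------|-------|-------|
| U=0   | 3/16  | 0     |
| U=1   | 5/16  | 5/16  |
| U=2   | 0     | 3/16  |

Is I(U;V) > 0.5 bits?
Marginal P(U) (row sums):
  P(U=0) = 3/16 + 0 = 3/16
  P(U=1) = 5/16 + 5/16 = 5/8
  P(U=2) = 0 + 3/16 = 3/16
Marginal P(V) (column sums):
  P(V=0) = 3/16 + 5/16 + 0 = 1/2
  P(V=1) = 0 + 5/16 + 3/16 = 1/2

H(U) = -[(3/16)·log₂(3/16) + (5/8)·log₂(5/8) + (3/16)·log₂(3/16)]
  = 0.4528 + 0.4238 + 0.4528
  = 1.3294 bits
H(V) = -[(1/2)·log₂(1/2) + (1/2)·log₂(1/2)]
  = 0.5000 + 0.5000
  = 1.0000 bits
H(U,V) = -[(3/16)·log₂(3/16) + (5/16)·log₂(5/16) + (5/16)·log₂(5/16) + (3/16)·log₂(3/16)]
  = 0.4528 + 0.5244 + 0.5244 + 0.4528
  = 1.9544 bits

I(U;V) = H(U) + H(V) - H(U,V)
  = 1.3294 + 1.0000 - 1.9544
  = 0.3750 bits

No. I(U;V) = 0.3750 bits, which is ≤ 0.5 bits.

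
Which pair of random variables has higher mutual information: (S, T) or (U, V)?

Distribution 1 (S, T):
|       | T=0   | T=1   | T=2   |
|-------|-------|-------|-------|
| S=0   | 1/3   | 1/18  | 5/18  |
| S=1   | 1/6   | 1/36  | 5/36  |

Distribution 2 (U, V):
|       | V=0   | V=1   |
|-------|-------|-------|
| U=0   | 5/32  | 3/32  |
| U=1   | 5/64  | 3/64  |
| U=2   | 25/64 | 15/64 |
Distribution 1 (S, T):
Marginal P(S) (row sums):
  P(S=0) = 1/3 + 1/18 + 5/18 = 2/3
  P(S=1) = 1/6 + 1/36 + 5/36 = 1/3
Marginal P(T) (column sums):
  P(T=0) = 1/3 + 1/6 = 1/2
  P(T=1) = 1/18 + 1/36 = 1/12
  P(T=2) = 5/18 + 5/36 = 5/12

H(S) = -[(2/3)·log₂(2/3) + (1/3)·log₂(1/3)]
  = 0.3900 + 0.5283
  = 0.9183 bits
H(T) = -[(1/2)·log₂(1/2) + (1/12)·log₂(1/12) + (5/12)·log₂(5/12)]
  = 0.5000 + 0.2987 + 0.5263
  = 1.3250 bits
H(S,T) = -[(1/3)·log₂(1/3) + (1/18)·log₂(1/18) + (5/18)·log₂(5/18) + (1/6)·log₂(1/6) + (1/36)·log₂(1/36) + (5/36)·log₂(5/36)]
  = 0.5283 + 0.2317 + 0.5133 + 0.4308 + 0.1436 + 0.3956
  = 2.2433 bits

I(S;T) = H(S) + H(T) - H(S,T)
  = 0.9183 + 1.3250 - 2.2433
  = 0.0000 bits

Distribution 2 (U, V):
Marginal P(U) (row sums):
  P(U=0) = 5/32 + 3/32 = 1/4
  P(U=1) = 5/64 + 3/64 = 1/8
  P(U=2) = 25/64 + 15/64 = 5/8
Marginal P(V) (column sums):
  P(V=0) = 5/32 + 5/64 + 25/64 = 5/8
  P(V=1) = 3/32 + 3/64 + 15/64 = 3/8

H(U) = -[(1/4)·log₂(1/4) + (1/8)·log₂(1/8) + (5/8)·log₂(5/8)]
  = 0.5000 + 0.3750 + 0.4238
  = 1.2988 bits
H(V) = -[(5/8)·log₂(5/8) + (3/8)·log₂(3/8)]
  = 0.4238 + 0.5306
  = 0.9544 bits
H(U,V) = -[(5/32)·log₂(5/32) + (3/32)·log₂(3/32) + (5/64)·log₂(5/64) + (3/64)·log₂(3/64) + (25/64)·log₂(25/64) + (15/64)·log₂(15/64)]
  = 0.4184 + 0.3202 + 0.2873 + 0.2070 + 0.5297 + 0.4906
  = 2.2532 bits

I(U;V) = H(U) + H(V) - H(U,V)
  = 1.2988 + 0.9544 - 2.2532
  = 0.0000 bits

Both joint tables factor as the product of their marginals, so I(S;T) = I(U;V) = 0 bits: neither is larger (both pairs are independent).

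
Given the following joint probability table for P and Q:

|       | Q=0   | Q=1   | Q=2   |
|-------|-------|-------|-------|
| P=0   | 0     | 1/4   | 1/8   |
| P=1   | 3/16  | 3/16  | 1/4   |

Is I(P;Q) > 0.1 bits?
Marginal P(P) (row sums):
  P(P=0) = 0 + 1/4 + 1/8 = 3/8
  P(P=1) = 3/16 + 3/16 + 1/4 = 5/8
Marginal P(Q) (column sums):
  P(Q=0) = 0 + 3/16 = 3/16
  P(Q=1) = 1/4 + 3/16 = 7/16
  P(Q=2) = 1/8 + 1/4 = 3/8

H(P) = -[(3/8)·log₂(3/8) + (5/8)·log₂(5/8)]
  = 0.5306 + 0.4238
  = 0.9544 bits
H(Q) = -[(3/16)·log₂(3/16) + (7/16)·log₂(7/16) + (3/8)·log₂(3/8)]
  = 0.4528 + 0.5218 + 0.5306
  = 1.5052 bits
H(P,Q) = -[(1/4)·log₂(1/4) + (1/8)·log₂(1/8) + (3/16)·log₂(3/16) + (3/16)·log₂(3/16) + (1/4)·log₂(1/4)]
  = 0.5000 + 0.3750 + 0.4528 + 0.4528 + 0.5000
  = 2.2806 bits

I(P;Q) = H(P) + H(Q) - H(P,Q)
  = 0.9544 + 1.5052 - 2.2806
  = 0.1790 bits

Yes. I(P;Q) = 0.1790 bits, which is > 0.1 bits.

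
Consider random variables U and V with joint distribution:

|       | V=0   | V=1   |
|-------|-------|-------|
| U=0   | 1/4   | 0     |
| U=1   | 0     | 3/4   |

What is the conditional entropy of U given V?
Marginal P(V) (column sums):
  P(V=0) = 1/4 + 0 = 1/4
  P(V=1) = 0 + 3/4 = 3/4

H(U|V) = -Σ P(U,V)·log₂ P(U|V), where P(U|V) = P(U,V) / P(V)
  (cells with P(U,V) = 0 contribute 0)
  (U=0,V=0): P(U|V) = (1/4)/(1/4) = 1;  -(1/4)·log₂(1) = 0.0000
  (U=1,V=1): P(U|V) = (3/4)/(3/4) = 1;  -(3/4)·log₂(1) = 0.0000
H(U|V) = 0.0000 + 0.0000
  = 0.0000 bits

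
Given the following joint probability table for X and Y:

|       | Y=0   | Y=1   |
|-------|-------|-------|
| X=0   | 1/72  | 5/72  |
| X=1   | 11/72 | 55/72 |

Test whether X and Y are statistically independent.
Marginal P(X) (row sums):
  P(X=0) = 1/72 + 5/72 = 1/12
  P(X=1) = 11/72 + 55/72 = 11/12
Marginal P(Y) (column sums):
  P(Y=0) = 1/72 + 11/72 = 1/6
  P(Y=1) = 5/72 + 55/72 = 5/6

X and Y are independent iff P(X=i,Y=j) = P(X=i)·P(Y=j) for every cell.
  P(X=0)·P(Y=0) = 1/12 × 1/6 = 1/72 = P(X=0,Y=0) ✓
  P(X=0)·P(Y=1) = 1/12 × 5/6 = 5/72 = P(X=0,Y=1) ✓
  P(X=1)·P(Y=0) = 11/12 × 1/6 = 11/72 = P(X=1,Y=0) ✓
  P(X=1)·P(Y=1) = 11/12 × 5/6 = 55/72 = P(X=1,Y=1) ✓

Yes, X and Y are independent: every cell factors, so I(X;Y) = 0 bits.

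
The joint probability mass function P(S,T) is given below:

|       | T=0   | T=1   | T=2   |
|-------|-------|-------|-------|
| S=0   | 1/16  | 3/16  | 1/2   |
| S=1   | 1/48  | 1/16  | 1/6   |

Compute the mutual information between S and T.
Marginal P(S) (row sums):
  P(S=0) = 1/16 + 3/16 + 1/2 = 3/4
  P(S=1) = 1/48 + 1/16 + 1/6 = 1/4
Marginal P(T) (column sums):
  P(T=0) = 1/16 + 1/48 = 1/12
  P(T=1) = 3/16 + 1/16 = 1/4
  P(T=2) = 1/2 + 1/6 = 2/3

H(S) = -[(3/4)·log₂(3/4) + (1/4)·log₂(1/4)]
  = 0.3113 + 0.5000
  = 0.8113 bits
H(T) = -[(1/12)·log₂(1/12) + (1/4)·log₂(1/4) + (2/3)·log₂(2/3)]
  = 0.2987 + 0.5000 + 0.3900
  = 1.1887 bits
H(S,T) = -[(1/16)·log₂(1/16) + (3/16)·log₂(3/16) + (1/2)·log₂(1/2) + (1/48)·log₂(1/48) + (1/16)·log₂(1/16) + (1/6)·log₂(1/6)]
  = 0.2500 + 0.4528 + 0.5000 + 0.1164 + 0.2500 + 0.4308
  = 2.0000 bits

I(S;T) = H(S) + H(T) - H(S,T)
  = 0.8113 + 1.1887 - 2.0000
  = 0.0000 bits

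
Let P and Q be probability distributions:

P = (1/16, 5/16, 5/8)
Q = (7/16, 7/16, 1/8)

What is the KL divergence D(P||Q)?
D(P||Q) = Σ P(i) log₂(P(i)/Q(i))
  i=0: (1/16) × log₂((1/16)/(7/16)) = (1/16) × log₂(1/7) = -0.1755
  i=1: (5/16) × log₂((5/16)/(7/16)) = (5/16) × log₂(5/7) = -0.1517
  i=2: (5/8) × log₂((5/8)/(1/8)) = (5/8) × log₂(5) = 1.4512
D(P||Q) = -0.1755 - 0.1517 + 1.4512
  = 1.1240 bits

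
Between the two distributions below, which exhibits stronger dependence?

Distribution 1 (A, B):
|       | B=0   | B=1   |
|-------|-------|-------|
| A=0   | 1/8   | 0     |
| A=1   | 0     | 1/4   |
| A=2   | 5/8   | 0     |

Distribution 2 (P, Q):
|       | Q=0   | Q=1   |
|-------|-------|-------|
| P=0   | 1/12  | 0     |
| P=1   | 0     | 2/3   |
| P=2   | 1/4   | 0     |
Distribution 1 (A, B):
Marginal P(A) (row sums):
  P(A=0) = 1/8 + 0 = 1/8
  P(A=1) = 0 + 1/4 = 1/4
  P(A=2) = 5/8 + 0 = 5/8
Marginal P(B) (column sums):
  P(B=0) = 1/8 + 0 + 5/8 = 3/4
  P(B=1) = 0 + 1/4 + 0 = 1/4

H(A) = -[(1/8)·log₂(1/8) + (1/4)·log₂(1/4) + (5/8)·log₂(5/8)]
  = 0.3750 + 0.5000 + 0.4238
  = 1.2988 bits
H(B) = -[(3/4)·log₂(3/4) + (1/4)·log₂(1/4)]
  = 0.3113 + 0.5000
  = 0.8113 bits
H(A,B) = -[(1/8)·log₂(1/8) + (1/4)·log₂(1/4) + (5/8)·log₂(5/8)]
  = 0.3750 + 0.5000 + 0.4238
  = 1.2988 bits

I(A;B) = H(A) + H(B) - H(A,B)
  = 1.2988 + 0.8113 - 1.2988
  = 0.8113 bits

Distribution 2 (P, Q):
Marginal P(P) (row sums):
  P(P=0) = 1/12 + 0 = 1/12
  P(P=1) = 0 + 2/3 = 2/3
  P(P=2) = 1/4 + 0 = 1/4
Marginal P(Q) (column sums):
  P(Q=0) = 1/12 + 0 + 1/4 = 1/3
  P(Q=1) = 0 + 2/3 + 0 = 2/3

H(P) = -[(1/12)·log₂(1/12) + (2/3)·log₂(2/3) + (1/4)·log₂(1/4)]
  = 0.2987 + 0.3900 + 0.5000
  = 1.1887 bits
H(Q) = -[(1/3)·log₂(1/3) + (2/3)·log₂(2/3)]
  = 0.5283 + 0.3900
  = 0.9183 bits
H(P,Q) = -[(1/12)·log₂(1/12) + (2/3)·log₂(2/3) + (1/4)·log₂(1/4)]
  = 0.2987 + 0.3900 + 0.5000
  = 1.1887 bits

I(P;Q) = H(P) + H(Q) - H(P,Q)
  = 1.1887 + 0.9183 - 1.1887
  = 0.9183 bits

I(P;Q) = 0.9183 bits > I(A;B) = 0.8113 bits, so (P, Q) has the higher mutual information (stronger dependence).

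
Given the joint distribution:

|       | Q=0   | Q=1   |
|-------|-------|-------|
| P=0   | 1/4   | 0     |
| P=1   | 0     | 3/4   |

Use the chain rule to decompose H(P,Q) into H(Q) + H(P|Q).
By the chain rule: H(P,Q) = H(Q) + H(P|Q)

Marginal P(Q) (column sums):
  P(Q=0) = 1/4 + 0 = 1/4
  P(Q=1) = 0 + 3/4 = 3/4
H(Q) = -[(1/4)·log₂(1/4) + (3/4)·log₂(3/4)]
  = 0.5000 + 0.3113
  = 0.8113 bits
H(P|Q) = -Σ P(P,Q)·log₂ P(P|Q), where P(P|Q) = P(P,Q) / P(Q)
  (cells with P(P,Q) = 0 contribute 0)
  (P=0,Q=0): P(P|Q) = (1/4)/(1/4) = 1;  -(1/4)·log₂(1) = 0.0000
  (P=1,Q=1): P(P|Q) = (3/4)/(3/4) = 1;  -(3/4)·log₂(1) = 0.0000
H(P|Q) = 0.0000 + 0.0000
  = 0.0000 bits

H(P,Q) = H(Q) + H(P|Q) = 0.8113 + 0.0000 = 0.8113 bits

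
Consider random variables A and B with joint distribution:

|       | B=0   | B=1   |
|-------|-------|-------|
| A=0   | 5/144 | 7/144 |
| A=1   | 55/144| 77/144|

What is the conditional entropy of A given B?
Marginal P(B) (column sums):
  P(B=0) = 5/144 + 55/144 = 5/12
  P(B=1) = 7/144 + 77/144 = 7/12

H(A|B) = -Σ P(A,B)·log₂ P(A|B), where P(A|B) = P(A,B) / P(B)
  (A=0,B=0): P(A|B) = (5/144)/(5/12) = 1/12;  -(5/144)·log₂(1/12) = 0.1245
  (A=0,B=1): P(A|B) = (7/144)/(7/12) = 1/12;  -(7/144)·log₂(1/12) = 0.1743
  (A=1,B=0): P(A|B) = (55/144)/(5/12) = 11/12;  -(55/144)·log₂(11/12) = 0.0479
  (A=1,B=1): P(A|B) = (77/144)/(7/12) = 11/12;  -(77/144)·log₂(11/12) = 0.0671
H(A|B) = 0.1245 + 0.1743 + 0.0479 + 0.0671
  = 0.4138 bits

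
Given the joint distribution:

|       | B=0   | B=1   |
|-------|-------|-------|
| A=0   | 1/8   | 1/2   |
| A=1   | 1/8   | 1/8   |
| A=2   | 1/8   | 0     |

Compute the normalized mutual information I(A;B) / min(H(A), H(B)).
Marginal P(A) (row sums):
  P(A=0) = 1/8 + 1/2 = 5/8
  P(A=1) = 1/8 + 1/8 = 1/4
  P(A=2) = 1/8 + 0 = 1/8
Marginal P(B) (column sums):
  P(B=0) = 1/8 + 1/8 + 1/8 = 3/8
  P(B=1) = 1/2 + 1/8 + 0 = 5/8

H(A) = -[(5/8)·log₂(5/8) + (1/4)·log₂(1/4) + (1/8)·log₂(1/8)]
  = 0.4238 + 0.5000 + 0.3750
  = 1.2988 bits
H(B) = -[(3/8)·log₂(3/8) + (5/8)·log₂(5/8)]
  = 0.5306 + 0.4238
  = 0.9544 bits
H(A,B) = -[(1/8)·log₂(1/8) + (1/2)·log₂(1/2) + (1/8)·log₂(1/8) + (1/8)·log₂(1/8) + (1/8)·log₂(1/8)]
  = 0.3750 + 0.5000 + 0.3750 + 0.3750 + 0.3750
  = 2.0000 bits

I(A;B) = H(A) + H(B) - H(A,B)
  = 1.2988 + 0.9544 - 2.0000
  = 0.2532 bits

min(H(A), H(B)) = min(1.2988, 0.9544) = 0.9544 bits
Normalized MI = 0.2532 / 0.9544 = 0.2653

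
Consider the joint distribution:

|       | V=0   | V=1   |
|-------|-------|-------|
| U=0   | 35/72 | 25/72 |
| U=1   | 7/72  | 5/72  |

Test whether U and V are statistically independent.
Marginal P(U) (row sums):
  P(U=0) = 35/72 + 25/72 = 5/6
  P(U=1) = 7/72 + 5/72 = 1/6
Marginal P(V) (column sums):
  P(V=0) = 35/72 + 7/72 = 7/12
  P(V=1) = 25/72 + 5/72 = 5/12

U and V are independent iff P(U=i,V=j) = P(U=i)·P(V=j) for every cell.
  P(U=0)·P(V=0) = 5/6 × 7/12 = 35/72 = P(U=0,V=0) ✓
  P(U=0)·P(V=1) = 5/6 × 5/12 = 25/72 = P(U=0,V=1) ✓
  P(U=1)·P(V=0) = 1/6 × 7/12 = 7/72 = P(U=1,V=0) ✓
  P(U=1)·P(V=1) = 1/6 × 5/12 = 5/72 = P(U=1,V=1) ✓

Yes, U and V are independent: every cell factors, so I(U;V) = 0 bits.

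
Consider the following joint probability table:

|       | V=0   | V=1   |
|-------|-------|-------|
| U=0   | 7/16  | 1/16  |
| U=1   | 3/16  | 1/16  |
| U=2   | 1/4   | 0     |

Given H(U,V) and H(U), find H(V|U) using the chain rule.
From the chain rule: H(U,V) = H(U) + H(V|U)
Therefore: H(V|U) = H(U,V) - H(U)

H(U,V) = -[(7/16)·log₂(7/16) + (1/16)·log₂(1/16) + (3/16)·log₂(3/16) + (1/16)·log₂(1/16) + (1/4)·log₂(1/4)]
  = 0.5218 + 0.2500 + 0.4528 + 0.2500 + 0.5000
  = 1.9746 bits
Marginal P(U) (row sums):
  P(U=0) = 7/16 + 1/16 = 1/2
  P(U=1) = 3/16 + 1/16 = 1/4
  P(U=2) = 1/4 + 0 = 1/4
H(U) = -[(1/2)·log₂(1/2) + (1/4)·log₂(1/4) + (1/4)·log₂(1/4)]
  = 0.5000 + 0.5000 + 0.5000
  = 1.5000 bits

H(V|U) = 1.9746 - 1.5000 = 0.4746 bits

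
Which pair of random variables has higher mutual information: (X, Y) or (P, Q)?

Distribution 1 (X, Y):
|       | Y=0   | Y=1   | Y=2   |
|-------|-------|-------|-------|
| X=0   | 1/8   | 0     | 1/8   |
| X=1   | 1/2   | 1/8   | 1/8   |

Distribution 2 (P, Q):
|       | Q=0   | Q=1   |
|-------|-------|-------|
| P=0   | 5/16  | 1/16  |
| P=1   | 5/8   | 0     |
Distribution 1 (X, Y):
Marginal P(X) (row sums):
  P(X=0) = 1/8 + 0 + 1/8 = 1/4
  P(X=1) = 1/2 + 1/8 + 1/8 = 3/4
Marginal P(Y) (column sums):
  P(Y=0) = 1/8 + 1/2 = 5/8
  P(Y=1) = 0 + 1/8 = 1/8
  P(Y=2) = 1/8 + 1/8 = 1/4

H(X) = -[(1/4)·log₂(1/4) + (3/4)·log₂(3/4)]
  = 0.5000 + 0.3113
  = 0.8113 bits
H(Y) = -[(5/8)·log₂(5/8) + (1/8)·log₂(1/8) + (1/4)·log₂(1/4)]
  = 0.4238 + 0.3750 + 0.5000
  = 1.2988 bits
H(X,Y) = -[(1/8)·log₂(1/8) + (1/8)·log₂(1/8) + (1/2)·log₂(1/2) + (1/8)·log₂(1/8) + (1/8)·log₂(1/8)]
  = 0.3750 + 0.3750 + 0.5000 + 0.3750 + 0.3750
  = 2.0000 bits

I(X;Y) = H(X) + H(Y) - H(X,Y)
  = 0.8113 + 1.2988 - 2.0000
  = 0.1101 bits

Distribution 2 (P, Q):
Marginal P(P) (row sums):
  P(P=0) = 5/16 + 1/16 = 3/8
  P(P=1) = 5/8 + 0 = 5/8
Marginal P(Q) (column sums):
  P(Q=0) = 5/16 + 5/8 = 15/16
  P(Q=1) = 1/16 + 0 = 1/16

H(P) = -[(3/8)·log₂(3/8) + (5/8)·log₂(5/8)]
  = 0.5306 + 0.4238
  = 0.9544 bits
H(Q) = -[(15/16)·log₂(15/16) + (1/16)·log₂(1/16)]
  = 0.0873 + 0.2500
  = 0.3373 bits
H(P,Q) = -[(5/16)·log₂(5/16) + (1/16)·log₂(1/16) + (5/8)·log₂(5/8)]
  = 0.5244 + 0.2500 + 0.4238
  = 1.1982 bits

I(P;Q) = H(P) + H(Q) - H(P,Q)
  = 0.9544 + 0.3373 - 1.1982
  = 0.0935 bits

I(X;Y) = 0.1101 bits > I(P;Q) = 0.0935 bits, so (X, Y) has the higher mutual information (stronger dependence).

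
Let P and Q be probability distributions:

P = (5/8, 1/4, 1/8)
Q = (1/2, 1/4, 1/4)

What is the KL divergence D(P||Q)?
D(P||Q) = Σ P(i) log₂(P(i)/Q(i))
  i=0: (5/8) × log₂((5/8)/(1/2)) = (5/8) × log₂(5/4) = 0.2012
  i=1: (1/4) × log₂((1/4)/(1/4)) = (1/4) × log₂(1) = 0.0000
  i=2: (1/8) × log₂((1/8)/(1/4)) = (1/8) × log₂(1/2) = -0.1250
D(P||Q) = 0.2012 + 0.0000 - 0.1250
  = 0.0762 bits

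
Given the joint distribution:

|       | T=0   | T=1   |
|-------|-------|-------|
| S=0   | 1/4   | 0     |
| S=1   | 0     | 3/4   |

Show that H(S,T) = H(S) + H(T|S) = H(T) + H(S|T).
Marginal P(S) (row sums):
  P(S=0) = 1/4 + 0 = 1/4
  P(S=1) = 0 + 3/4 = 3/4
Marginal P(T) (column sums):
  P(T=0) = 1/4 + 0 = 1/4
  P(T=1) = 0 + 3/4 = 3/4

Decomposition 1: H(S) + H(T|S)
H(S) = -[(1/4)·log₂(1/4) + (3/4)·log₂(3/4)]
  = 0.5000 + 0.3113
  = 0.8113 bits
H(T|S) = -Σ P(S,T)·log₂ P(T|S), where P(T|S) = P(S,T) / P(S)
  (cells with P(S,T) = 0 contribute 0)
  (S=0,T=0): P(T|S) = (1/4)/(1/4) = 1;  -(1/4)·log₂(1) = 0.0000
  (S=1,T=1): P(T|S) = (3/4)/(3/4) = 1;  -(3/4)·log₂(1) = 0.0000
H(T|S) = 0.0000 + 0.0000
  = 0.0000 bits
H(S) + H(T|S) = 0.8113 + 0.0000 = 0.8113 bits

Decomposition 2: H(T) + H(S|T)
H(T) = -[(1/4)·log₂(1/4) + (3/4)·log₂(3/4)]
  = 0.5000 + 0.3113
  = 0.8113 bits
H(S|T) = -Σ P(S,T)·log₂ P(S|T), where P(S|T) = P(S,T) / P(T)
  (cells with P(S,T) = 0 contribute 0)
  (S=0,T=0): P(S|T) = (1/4)/(1/4) = 1;  -(1/4)·log₂(1) = 0.0000
  (S=1,T=1): P(S|T) = (3/4)/(3/4) = 1;  -(3/4)·log₂(1) = 0.0000
H(S|T) = 0.0000 + 0.0000
  = 0.0000 bits
H(T) + H(S|T) = 0.8113 + 0.0000 = 0.8113 bits

Direct computation of the joint entropy:
H(S,T) = -[(1/4)·log₂(1/4) + (3/4)·log₂(3/4)]
  = 0.5000 + 0.3113
  = 0.8113 bits

All three agree: H(S,T) = 0.8113 bits ✓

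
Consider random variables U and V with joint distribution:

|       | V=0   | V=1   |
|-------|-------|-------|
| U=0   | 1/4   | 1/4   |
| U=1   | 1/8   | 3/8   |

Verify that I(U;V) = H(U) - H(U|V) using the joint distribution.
Left side, from I(U;V) = H(U) + H(V) - H(U,V):
Marginal P(U) (row sums):
  P(U=0) = 1/4 + 1/4 = 1/2
  P(U=1) = 1/8 + 3/8 = 1/2
Marginal P(V) (column sums):
  P(V=0) = 1/4 + 1/8 = 3/8
  P(V=1) = 1/4 + 3/8 = 5/8

H(U) = -[(1/2)·log₂(1/2) + (1/2)·log₂(1/2)]
  = 0.5000 + 0.5000
  = 1.0000 bits
H(V) = -[(3/8)·log₂(3/8) + (5/8)·log₂(5/8)]
  = 0.5306 + 0.4238
  = 0.9544 bits
H(U,V) = -[(1/4)·log₂(1/4) + (1/4)·log₂(1/4) + (1/8)·log₂(1/8) + (3/8)·log₂(3/8)]
  = 0.5000 + 0.5000 + 0.3750 + 0.5306
  = 1.9056 bits

I(U;V) = H(U) + H(V) - H(U,V)
  = 1.0000 + 0.9544 - 1.9056
  = 0.0488 bits

Right side, with H(U|V) computed directly from the conditional probabilities:
H(U|V) = -Σ P(U,V)·log₂ P(U|V), where P(U|V) = P(U,V) / P(V)
  (U=0,V=0): P(U|V) = (1/4)/(3/8) = 2/3;  -(1/4)·log₂(2/3) = 0.1462
  (U=0,V=1): P(U|V) = (1/4)/(5/8) = 2/5;  -(1/4)·log₂(2/5) = 0.3305
  (U=1,V=0): P(U|V) = (1/8)/(3/8) = 1/3;  -(1/8)·log₂(1/3) = 0.1981
  (U=1,V=1): P(U|V) = (3/8)/(5/8) = 3/5;  -(3/8)·log₂(3/5) = 0.2764
H(U|V) = 0.1462 + 0.3305 + 0.1981 + 0.2764
  = 0.9512 bits
H(U) - H(U|V) = 1.0000 - 0.9512 = 0.0488 bits

Both sides equal 0.0488 bits, so I(U;V) = H(U) - H(U|V) ✓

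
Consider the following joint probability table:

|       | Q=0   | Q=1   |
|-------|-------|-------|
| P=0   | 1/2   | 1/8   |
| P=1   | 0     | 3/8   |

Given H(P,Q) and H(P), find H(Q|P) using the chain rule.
From the chain rule: H(P,Q) = H(P) + H(Q|P)
Therefore: H(Q|P) = H(P,Q) - H(P)

H(P,Q) = -[(1/2)·log₂(1/2) + (1/8)·log₂(1/8) + (3/8)·log₂(3/8)]
  = 0.5000 + 0.3750 + 0.5306
  = 1.4056 bits
Marginal P(P) (row sums):
  P(P=0) = 1/2 + 1/8 = 5/8
  P(P=1) = 0 + 3/8 = 3/8
H(P) = -[(5/8)·log₂(5/8) + (3/8)·log₂(3/8)]
  = 0.4238 + 0.5306
  = 0.9544 bits

H(Q|P) = 1.4056 - 0.9544 = 0.4512 bits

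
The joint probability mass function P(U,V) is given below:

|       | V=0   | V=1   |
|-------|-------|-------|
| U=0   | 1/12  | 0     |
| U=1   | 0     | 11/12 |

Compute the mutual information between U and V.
Marginal P(U) (row sums):
  P(U=0) = 1/12 + 0 = 1/12
  P(U=1) = 0 + 11/12 = 11/12
Marginal P(V) (column sums):
  P(V=0) = 1/12 + 0 = 1/12
  P(V=1) = 0 + 11/12 = 11/12

H(U) = -[(1/12)·log₂(1/12) + (11/12)·log₂(11/12)]
  = 0.2987 + 0.1151
  = 0.4138 bits
H(V) = -[(1/12)·log₂(1/12) + (11/12)·log₂(11/12)]
  = 0.2987 + 0.1151
  = 0.4138 bits
H(U,V) = -[(1/12)·log₂(1/12) + (11/12)·log₂(11/12)]
  = 0.2987 + 0.1151
  = 0.4138 bits

I(U;V) = H(U) + H(V) - H(U,V)
  = 0.4138 + 0.4138 - 0.4138
  = 0.4138 bits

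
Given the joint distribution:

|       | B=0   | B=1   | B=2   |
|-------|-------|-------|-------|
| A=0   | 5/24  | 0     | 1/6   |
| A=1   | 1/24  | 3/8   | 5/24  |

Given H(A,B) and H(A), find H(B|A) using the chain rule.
From the chain rule: H(A,B) = H(A) + H(B|A)
Therefore: H(B|A) = H(A,B) - H(A)

H(A,B) = -[(5/24)·log₂(5/24) + (1/6)·log₂(1/6) + (1/24)·log₂(1/24) + (3/8)·log₂(3/8) + (5/24)·log₂(5/24)]
  = 0.4715 + 0.4308 + 0.1910 + 0.5306 + 0.4715
  = 2.0954 bits
Marginal P(A) (row sums):
  P(A=0) = 5/24 + 0 + 1/6 = 3/8
  P(A=1) = 1/24 + 3/8 + 5/24 = 5/8
H(A) = -[(3/8)·log₂(3/8) + (5/8)·log₂(5/8)]
  = 0.5306 + 0.4238
  = 0.9544 bits

H(B|A) = 2.0954 - 0.9544 = 1.1410 bits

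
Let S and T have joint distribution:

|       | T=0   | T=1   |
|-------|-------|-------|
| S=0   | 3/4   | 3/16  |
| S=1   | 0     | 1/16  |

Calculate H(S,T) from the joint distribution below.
H(S,T) = -Σ P(S,T) log₂ P(S,T), summed over the non-zero cells:
H(S,T) = -[(3/4)·log₂(3/4) + (3/16)·log₂(3/16) + (1/16)·log₂(1/16)]
  = 0.3113 + 0.4528 + 0.2500
  = 1.0141 bits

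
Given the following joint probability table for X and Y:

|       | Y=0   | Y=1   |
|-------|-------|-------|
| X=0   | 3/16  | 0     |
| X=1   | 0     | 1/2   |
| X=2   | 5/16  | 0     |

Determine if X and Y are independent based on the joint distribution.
Marginal P(X) (row sums):
  P(X=0) = 3/16 + 0 = 3/16
  P(X=1) = 0 + 1/2 = 1/2
  P(X=2) = 5/16 + 0 = 5/16
Marginal P(Y) (column sums):
  P(Y=0) = 3/16 + 0 + 5/16 = 1/2
  P(Y=1) = 0 + 1/2 + 0 = 1/2

X and Y are independent iff P(X=i,Y=j) = P(X=i)·P(Y=j) for every cell.
  P(X=0)·P(Y=0) = 3/16 × 1/2 = 3/32, but P(X=0,Y=0) = 3/16 ✗

No, X and Y are not independent. Quantitatively, I(X;Y) > 0:

H(X) = -[(3/16)·log₂(3/16) + (1/2)·log₂(1/2) + (5/16)·log₂(5/16)]
  = 0.4528 + 0.5000 + 0.5244
  = 1.4772 bits
H(Y) = -[(1/2)·log₂(1/2) + (1/2)·log₂(1/2)]
  = 0.5000 + 0.5000
  = 1.0000 bits
H(X,Y) = -[(3/16)·log₂(3/16) + (1/2)·log₂(1/2) + (5/16)·log₂(5/16)]
  = 0.4528 + 0.5000 + 0.5244
  = 1.4772 bits
I(X;Y) = H(X) + H(Y) - H(X,Y) = 1.4772 + 1.0000 - 1.4772 = 1.0000 bits > 0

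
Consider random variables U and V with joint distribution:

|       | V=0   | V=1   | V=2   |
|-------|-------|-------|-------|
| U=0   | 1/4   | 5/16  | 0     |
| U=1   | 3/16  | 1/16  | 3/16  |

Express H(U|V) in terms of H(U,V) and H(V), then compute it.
H(U|V) = H(U,V) - H(V)

Marginal P(V) (column sums):
  P(V=0) = 1/4 + 3/16 = 7/16
  P(V=1) = 5/16 + 1/16 = 3/8
  P(V=2) = 0 + 3/16 = 3/16

H(U,V) = -[(1/4)·log₂(1/4) + (5/16)·log₂(5/16) + (3/16)·log₂(3/16) + (1/16)·log₂(1/16) + (3/16)·log₂(3/16)]
  = 0.5000 + 0.5244 + 0.4528 + 0.2500 + 0.4528
  = 2.1800 bits
H(V) = -[(7/16)·log₂(7/16) + (3/8)·log₂(3/8) + (3/16)·log₂(3/16)]
  = 0.5218 + 0.5306 + 0.4528
  = 1.5052 bits

H(U|V) = 2.1800 - 1.5052 = 0.6748 bits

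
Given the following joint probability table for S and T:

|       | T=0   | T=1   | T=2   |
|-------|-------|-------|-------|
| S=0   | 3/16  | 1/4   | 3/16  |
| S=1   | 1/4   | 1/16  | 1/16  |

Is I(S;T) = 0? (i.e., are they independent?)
Marginal P(S) (row sums):
  P(S=0) = 3/16 + 1/4 + 3/16 = 5/8
  P(S=1) = 1/4 + 1/16 + 1/16 = 3/8
Marginal P(T) (column sums):
  P(T=0) = 3/16 + 1/4 = 7/16
  P(T=1) = 1/4 + 1/16 = 5/16
  P(T=2) = 3/16 + 1/16 = 1/4

S and T are independent iff P(S=i,T=j) = P(S=i)·P(T=j) for every cell.
  P(S=0)·P(T=0) = 5/8 × 7/16 = 35/128, but P(S=0,T=0) = 3/16 ✗

No, S and T are not independent. Quantitatively, I(S;T) > 0:

H(S) = -[(5/8)·log₂(5/8) + (3/8)·log₂(3/8)]
  = 0.4238 + 0.5306
  = 0.9544 bits
H(T) = -[(7/16)·log₂(7/16) + (5/16)·log₂(5/16) + (1/4)·log₂(1/4)]
  = 0.5218 + 0.5244 + 0.5000
  = 1.5462 bits
H(S,T) = -[(3/16)·log₂(3/16) + (1/4)·log₂(1/4) + (3/16)·log₂(3/16) + (1/4)·log₂(1/4) + (1/16)·log₂(1/16) + (1/16)·log₂(1/16)]
  = 0.4528 + 0.5000 + 0.4528 + 0.5000 + 0.2500 + 0.2500
  = 2.4056 bits
I(S;T) = H(S) + H(T) - H(S,T) = 0.9544 + 1.5462 - 2.4056 = 0.0950 bits > 0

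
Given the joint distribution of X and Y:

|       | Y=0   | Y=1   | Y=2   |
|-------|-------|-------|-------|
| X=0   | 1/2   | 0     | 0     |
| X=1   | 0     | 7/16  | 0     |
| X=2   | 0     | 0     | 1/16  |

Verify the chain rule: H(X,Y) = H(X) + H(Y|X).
Left side:
H(X,Y) = -[(1/2)·log₂(1/2) + (7/16)·log₂(7/16) + (1/16)·log₂(1/16)]
  = 0.5000 + 0.5218 + 0.2500
  = 1.2718 bits

Right side:
Marginal P(X) (row sums):
  P(X=0) = 1/2 + 0 + 0 = 1/2
  P(X=1) = 0 + 7/16 + 0 = 7/16
  P(X=2) = 0 + 0 + 1/16 = 1/16
H(X) = -[(1/2)·log₂(1/2) + (7/16)·log₂(7/16) + (1/16)·log₂(1/16)]
  = 0.5000 + 0.5218 + 0.2500
  = 1.2718 bits
H(Y|X) = -Σ P(X,Y)·log₂ P(Y|X), where P(Y|X) = P(X,Y) / P(X)
  (cells with P(X,Y) = 0 contribute 0)
  (X=0,Y=0): P(Y|X) = (1/2)/(1/2) = 1;  -(1/2)·log₂(1) = 0.0000
  (X=1,Y=1): P(Y|X) = (7/16)/(7/16) = 1;  -(7/16)·log₂(1) = 0.0000
  (X=2,Y=2): P(Y|X) = (1/16)/(1/16) = 1;  -(1/16)·log₂(1) = 0.0000
H(Y|X) = 0.0000 + 0.0000 + 0.0000
  = 0.0000 bits
H(X) + H(Y|X) = 1.2718 + 0.0000 = 1.2718 bits

Both sides equal 1.2718 bits, so the chain rule holds ✓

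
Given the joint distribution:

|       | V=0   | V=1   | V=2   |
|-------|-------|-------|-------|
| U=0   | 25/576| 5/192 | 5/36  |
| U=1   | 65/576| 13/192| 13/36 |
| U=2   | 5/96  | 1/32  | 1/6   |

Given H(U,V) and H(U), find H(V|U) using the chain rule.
From the chain rule: H(U,V) = H(U) + H(V|U)
Therefore: H(V|U) = H(U,V) - H(U)

H(U,V) = -[(25/576)·log₂(25/576) + (5/192)·log₂(5/192) + (5/36)·log₂(5/36) + (65/576)·log₂(65/576) + (13/192)·log₂(13/192) + (13/36)·log₂(13/36) + (5/96)·log₂(5/96) + (1/32)·log₂(1/32) + (1/6)·log₂(1/6)]
  = 0.1964 + 0.1371 + 0.3956 + 0.3552 + 0.2630 + 0.5306 + 0.2220 + 0.1563 + 0.4308
  = 2.6870 bits
Marginal P(U) (row sums):
  P(U=0) = 25/576 + 5/192 + 5/36 = 5/24
  P(U=1) = 65/576 + 13/192 + 13/36 = 13/24
  P(U=2) = 5/96 + 1/32 + 1/6 = 1/4
H(U) = -[(5/24)·log₂(5/24) + (13/24)·log₂(13/24) + (1/4)·log₂(1/4)]
  = 0.4715 + 0.4791 + 0.5000
  = 1.4506 bits

H(V|U) = 2.6870 - 1.4506 = 1.2364 bits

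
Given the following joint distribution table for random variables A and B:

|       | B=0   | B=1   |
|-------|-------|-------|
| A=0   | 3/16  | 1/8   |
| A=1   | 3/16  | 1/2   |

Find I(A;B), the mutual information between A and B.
Marginal P(A) (row sums):
  P(A=0) = 3/16 + 1/8 = 5/16
  P(A=1) = 3/16 + 1/2 = 11/16
Marginal P(B) (column sums):
  P(B=0) = 3/16 + 3/16 = 3/8
  P(B=1) = 1/8 + 1/2 = 5/8

H(A) = -[(5/16)·log₂(5/16) + (11/16)·log₂(11/16)]
  = 0.5244 + 0.3716
  = 0.8960 bits
H(B) = -[(3/8)·log₂(3/8) + (5/8)·log₂(5/8)]
  = 0.5306 + 0.4238
  = 0.9544 bits
H(A,B) = -[(3/16)·log₂(3/16) + (1/8)·log₂(1/8) + (3/16)·log₂(3/16) + (1/2)·log₂(1/2)]
  = 0.4528 + 0.3750 + 0.4528 + 0.5000
  = 1.7806 bits

I(A;B) = H(A) + H(B) - H(A,B)
  = 0.8960 + 0.9544 - 1.7806
  = 0.0698 bits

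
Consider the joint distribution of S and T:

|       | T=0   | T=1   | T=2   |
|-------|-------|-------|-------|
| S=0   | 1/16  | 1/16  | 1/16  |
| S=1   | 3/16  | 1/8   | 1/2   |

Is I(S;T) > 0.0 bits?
Marginal P(S) (row sums):
  P(S=0) = 1/16 + 1/16 + 1/16 = 3/16
  P(S=1) = 3/16 + 1/8 + 1/2 = 13/16
Marginal P(T) (column sums):
  P(T=0) = 1/16 + 3/16 = 1/4
  P(T=1) = 1/16 + 1/8 = 3/16
  P(T=2) = 1/16 + 1/2 = 9/16

H(S) = -[(3/16)·log₂(3/16) + (13/16)·log₂(13/16)]
  = 0.4528 + 0.2434
  = 0.6962 bits
H(T) = -[(1/4)·log₂(1/4) + (3/16)·log₂(3/16) + (9/16)·log₂(9/16)]
  = 0.5000 + 0.4528 + 0.4669
  = 1.4197 bits
H(S,T) = -[(1/16)·log₂(1/16) + (1/16)·log₂(1/16) + (1/16)·log₂(1/16) + (3/16)·log₂(3/16) + (1/8)·log₂(1/8) + (1/2)·log₂(1/2)]
  = 0.2500 + 0.2500 + 0.2500 + 0.4528 + 0.3750 + 0.5000
  = 2.0778 bits

I(S;T) = H(S) + H(T) - H(S,T)
  = 0.6962 + 1.4197 - 2.0778
  = 0.0381 bits

Yes. I(S;T) = 0.0381 bits, which is > 0.0 bits.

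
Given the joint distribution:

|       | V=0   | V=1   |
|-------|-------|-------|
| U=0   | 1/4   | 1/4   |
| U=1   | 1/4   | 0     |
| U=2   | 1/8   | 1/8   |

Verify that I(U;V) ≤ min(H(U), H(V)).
Marginal P(U) (row sums):
  P(U=0) = 1/4 + 1/4 = 1/2
  P(U=1) = 1/4 + 0 = 1/4
  P(U=2) = 1/8 + 1/8 = 1/4
Marginal P(V) (column sums):
  P(V=0) = 1/4 + 1/4 + 1/8 = 5/8
  P(V=1) = 1/4 + 0 + 1/8 = 3/8

H(U) = -[(1/2)·log₂(1/2) + (1/4)·log₂(1/4) + (1/4)·log₂(1/4)]
  = 0.5000 + 0.5000 + 0.5000
  = 1.5000 bits
H(V) = -[(5/8)·log₂(5/8) + (3/8)·log₂(3/8)]
  = 0.4238 + 0.5306
  = 0.9544 bits
H(U,V) = -[(1/4)·log₂(1/4) + (1/4)·log₂(1/4) + (1/4)·log₂(1/4) + (1/8)·log₂(1/8) + (1/8)·log₂(1/8)]
  = 0.5000 + 0.5000 + 0.5000 + 0.3750 + 0.3750
  = 2.2500 bits

I(U;V) = H(U) + H(V) - H(U,V)
  = 1.5000 + 0.9544 - 2.2500
  = 0.2044 bits

min(H(U), H(V)) = min(1.5000, 0.9544) = 0.9544 bits
Since 0.2044 ≤ 0.9544, the bound is satisfied ✓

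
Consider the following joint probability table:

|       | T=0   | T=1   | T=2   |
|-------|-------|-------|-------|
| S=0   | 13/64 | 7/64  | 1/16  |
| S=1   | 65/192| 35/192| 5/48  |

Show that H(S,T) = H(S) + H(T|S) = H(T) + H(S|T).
Marginal P(S) (row sums):
  P(S=0) = 13/64 + 7/64 + 1/16 = 3/8
  P(S=1) = 65/192 + 35/192 + 5/48 = 5/8
Marginal P(T) (column sums):
  P(T=0) = 13/64 + 65/192 = 13/24
  P(T=1) = 7/64 + 35/192 = 7/24
  P(T=2) = 1/16 + 5/48 = 1/6

Decomposition 1: H(S) + H(T|S)
H(S) = -[(3/8)·log₂(3/8) + (5/8)·log₂(5/8)]
  = 0.5306 + 0.4238
  = 0.9544 bits
H(T|S) = -Σ P(S,T)·log₂ P(T|S), where P(T|S) = P(S,T) / P(S)
  (S=0,T=0): P(T|S) = (13/64)/(3/8) = 13/24;  -(13/64)·log₂(13/24) = 0.1797
  (S=0,T=1): P(T|S) = (7/64)/(3/8) = 7/24;  -(7/64)·log₂(7/24) = 0.1944
  (S=0,T=2): P(T|S) = (1/16)/(3/8) = 1/6;  -(1/16)·log₂(1/6) = 0.1616
  (S=1,T=0): P(T|S) = (65/192)/(5/8) = 13/24;  -(65/192)·log₂(13/24) = 0.2994
  (S=1,T=1): P(T|S) = (35/192)/(5/8) = 7/24;  -(35/192)·log₂(7/24) = 0.3240
  (S=1,T=2): P(T|S) = (5/48)/(5/8) = 1/6;  -(5/48)·log₂(1/6) = 0.2693
H(T|S) = 0.1797 + 0.1944 + 0.1616 + 0.2994 + 0.3240 + 0.2693
  = 1.4284 bits
H(S) + H(T|S) = 0.9544 + 1.4284 = 2.3828 bits

Decomposition 2: H(T) + H(S|T)
H(T) = -[(13/24)·log₂(13/24) + (7/24)·log₂(7/24) + (1/6)·log₂(1/6)]
  = 0.4791 + 0.5185 + 0.4308
  = 1.4284 bits
H(S|T) = -Σ P(S,T)·log₂ P(S|T), where P(S|T) = P(S,T) / P(T)
  (S=0,T=0): P(S|T) = (13/64)/(13/24) = 3/8;  -(13/64)·log₂(3/8) = 0.2874
  (S=0,T=1): P(S|T) = (7/64)/(7/24) = 3/8;  -(7/64)·log₂(3/8) = 0.1548
  (S=0,T=2): P(S|T) = (1/16)/(1/6) = 3/8;  -(1/16)·log₂(3/8) = 0.0884
  (S=1,T=0): P(S|T) = (65/192)/(13/24) = 5/8;  -(65/192)·log₂(5/8) = 0.2296
  (S=1,T=1): P(S|T) = (35/192)/(7/24) = 5/8;  -(35/192)·log₂(5/8) = 0.1236
  (S=1,T=2): P(S|T) = (5/48)/(1/6) = 5/8;  -(5/48)·log₂(5/8) = 0.0706
H(S|T) = 0.2874 + 0.1548 + 0.0884 + 0.2296 + 0.1236 + 0.0706
  = 0.9544 bits
H(T) + H(S|T) = 1.4284 + 0.9544 = 2.3828 bits

Direct computation of the joint entropy:
H(S,T) = -[(13/64)·log₂(13/64) + (7/64)·log₂(7/64) + (1/16)·log₂(1/16) + (65/192)·log₂(65/192) + (35/192)·log₂(35/192) + (5/48)·log₂(5/48)]
  = 0.4671 + 0.3492 + 0.2500 + 0.5290 + 0.4476 + 0.3399
  = 2.3828 bits

All three agree: H(S,T) = 2.3828 bits ✓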